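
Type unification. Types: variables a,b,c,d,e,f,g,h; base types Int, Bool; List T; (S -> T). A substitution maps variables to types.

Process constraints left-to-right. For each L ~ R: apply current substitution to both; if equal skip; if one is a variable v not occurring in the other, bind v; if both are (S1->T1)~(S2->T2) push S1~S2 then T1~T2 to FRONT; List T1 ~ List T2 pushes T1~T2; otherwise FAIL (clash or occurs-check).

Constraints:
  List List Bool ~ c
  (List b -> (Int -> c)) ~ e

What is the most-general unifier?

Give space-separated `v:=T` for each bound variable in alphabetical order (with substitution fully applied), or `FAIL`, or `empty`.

step 1: unify List List Bool ~ c  [subst: {-} | 1 pending]
  bind c := List List Bool
step 2: unify (List b -> (Int -> List List Bool)) ~ e  [subst: {c:=List List Bool} | 0 pending]
  bind e := (List b -> (Int -> List List Bool))

Answer: c:=List List Bool e:=(List b -> (Int -> List List Bool))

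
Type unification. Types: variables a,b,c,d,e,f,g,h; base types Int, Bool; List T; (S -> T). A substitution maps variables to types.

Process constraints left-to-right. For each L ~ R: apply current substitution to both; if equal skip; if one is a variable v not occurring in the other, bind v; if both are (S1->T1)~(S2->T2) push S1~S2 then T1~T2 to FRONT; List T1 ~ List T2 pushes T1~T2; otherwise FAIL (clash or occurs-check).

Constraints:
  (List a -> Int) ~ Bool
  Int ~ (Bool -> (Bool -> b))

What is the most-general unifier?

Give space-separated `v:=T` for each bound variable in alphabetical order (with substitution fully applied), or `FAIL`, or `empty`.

Answer: FAIL

Derivation:
step 1: unify (List a -> Int) ~ Bool  [subst: {-} | 1 pending]
  clash: (List a -> Int) vs Bool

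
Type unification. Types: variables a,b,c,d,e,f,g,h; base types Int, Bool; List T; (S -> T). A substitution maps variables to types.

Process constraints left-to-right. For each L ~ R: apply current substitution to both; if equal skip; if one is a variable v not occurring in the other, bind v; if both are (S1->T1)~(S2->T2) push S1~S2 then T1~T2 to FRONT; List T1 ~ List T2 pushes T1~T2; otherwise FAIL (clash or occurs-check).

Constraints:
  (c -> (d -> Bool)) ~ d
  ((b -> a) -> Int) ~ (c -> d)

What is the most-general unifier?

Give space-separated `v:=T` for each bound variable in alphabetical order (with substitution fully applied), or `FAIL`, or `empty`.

Answer: FAIL

Derivation:
step 1: unify (c -> (d -> Bool)) ~ d  [subst: {-} | 1 pending]
  occurs-check fail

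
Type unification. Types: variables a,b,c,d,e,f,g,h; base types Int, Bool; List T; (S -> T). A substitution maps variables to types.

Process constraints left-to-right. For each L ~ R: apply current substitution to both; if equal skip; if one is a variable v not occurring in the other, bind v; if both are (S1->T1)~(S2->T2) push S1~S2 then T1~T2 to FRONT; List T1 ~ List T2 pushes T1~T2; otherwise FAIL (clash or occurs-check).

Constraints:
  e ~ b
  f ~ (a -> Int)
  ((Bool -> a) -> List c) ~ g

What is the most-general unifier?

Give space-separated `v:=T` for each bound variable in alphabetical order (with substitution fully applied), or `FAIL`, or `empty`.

step 1: unify e ~ b  [subst: {-} | 2 pending]
  bind e := b
step 2: unify f ~ (a -> Int)  [subst: {e:=b} | 1 pending]
  bind f := (a -> Int)
step 3: unify ((Bool -> a) -> List c) ~ g  [subst: {e:=b, f:=(a -> Int)} | 0 pending]
  bind g := ((Bool -> a) -> List c)

Answer: e:=b f:=(a -> Int) g:=((Bool -> a) -> List c)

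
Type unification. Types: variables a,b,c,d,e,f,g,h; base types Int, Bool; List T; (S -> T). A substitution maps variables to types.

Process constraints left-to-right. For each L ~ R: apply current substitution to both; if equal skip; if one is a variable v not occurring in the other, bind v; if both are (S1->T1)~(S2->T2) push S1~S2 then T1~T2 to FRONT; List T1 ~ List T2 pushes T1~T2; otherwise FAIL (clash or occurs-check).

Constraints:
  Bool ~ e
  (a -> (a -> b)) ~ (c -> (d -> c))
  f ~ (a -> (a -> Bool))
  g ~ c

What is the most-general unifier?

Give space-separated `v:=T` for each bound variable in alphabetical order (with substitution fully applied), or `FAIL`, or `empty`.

Answer: a:=d b:=d c:=d e:=Bool f:=(d -> (d -> Bool)) g:=d

Derivation:
step 1: unify Bool ~ e  [subst: {-} | 3 pending]
  bind e := Bool
step 2: unify (a -> (a -> b)) ~ (c -> (d -> c))  [subst: {e:=Bool} | 2 pending]
  -> decompose arrow: push a~c, (a -> b)~(d -> c)
step 3: unify a ~ c  [subst: {e:=Bool} | 3 pending]
  bind a := c
step 4: unify (c -> b) ~ (d -> c)  [subst: {e:=Bool, a:=c} | 2 pending]
  -> decompose arrow: push c~d, b~c
step 5: unify c ~ d  [subst: {e:=Bool, a:=c} | 3 pending]
  bind c := d
step 6: unify b ~ d  [subst: {e:=Bool, a:=c, c:=d} | 2 pending]
  bind b := d
step 7: unify f ~ (d -> (d -> Bool))  [subst: {e:=Bool, a:=c, c:=d, b:=d} | 1 pending]
  bind f := (d -> (d -> Bool))
step 8: unify g ~ d  [subst: {e:=Bool, a:=c, c:=d, b:=d, f:=(d -> (d -> Bool))} | 0 pending]
  bind g := d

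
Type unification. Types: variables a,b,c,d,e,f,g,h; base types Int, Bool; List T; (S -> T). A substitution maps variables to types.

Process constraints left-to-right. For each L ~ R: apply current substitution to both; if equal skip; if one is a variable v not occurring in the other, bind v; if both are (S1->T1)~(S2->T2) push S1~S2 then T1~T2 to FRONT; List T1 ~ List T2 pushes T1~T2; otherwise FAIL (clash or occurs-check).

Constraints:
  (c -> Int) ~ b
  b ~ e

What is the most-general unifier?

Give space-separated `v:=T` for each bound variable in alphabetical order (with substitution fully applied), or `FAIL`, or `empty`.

step 1: unify (c -> Int) ~ b  [subst: {-} | 1 pending]
  bind b := (c -> Int)
step 2: unify (c -> Int) ~ e  [subst: {b:=(c -> Int)} | 0 pending]
  bind e := (c -> Int)

Answer: b:=(c -> Int) e:=(c -> Int)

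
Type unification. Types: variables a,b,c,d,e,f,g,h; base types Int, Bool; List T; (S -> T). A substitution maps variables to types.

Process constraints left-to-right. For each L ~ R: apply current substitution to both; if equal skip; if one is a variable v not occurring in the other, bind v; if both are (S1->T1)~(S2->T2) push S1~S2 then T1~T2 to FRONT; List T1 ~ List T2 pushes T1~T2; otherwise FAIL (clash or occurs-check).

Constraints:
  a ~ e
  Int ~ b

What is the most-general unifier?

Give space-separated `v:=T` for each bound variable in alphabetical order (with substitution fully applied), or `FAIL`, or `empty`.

Answer: a:=e b:=Int

Derivation:
step 1: unify a ~ e  [subst: {-} | 1 pending]
  bind a := e
step 2: unify Int ~ b  [subst: {a:=e} | 0 pending]
  bind b := Int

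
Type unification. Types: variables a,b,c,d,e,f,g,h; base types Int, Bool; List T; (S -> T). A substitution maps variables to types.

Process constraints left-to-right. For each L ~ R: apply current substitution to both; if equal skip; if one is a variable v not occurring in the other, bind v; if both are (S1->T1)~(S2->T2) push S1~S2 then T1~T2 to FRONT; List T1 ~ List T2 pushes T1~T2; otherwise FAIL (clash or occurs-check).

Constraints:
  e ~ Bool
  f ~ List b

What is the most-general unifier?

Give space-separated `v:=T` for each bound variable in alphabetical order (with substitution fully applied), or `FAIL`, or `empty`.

step 1: unify e ~ Bool  [subst: {-} | 1 pending]
  bind e := Bool
step 2: unify f ~ List b  [subst: {e:=Bool} | 0 pending]
  bind f := List b

Answer: e:=Bool f:=List b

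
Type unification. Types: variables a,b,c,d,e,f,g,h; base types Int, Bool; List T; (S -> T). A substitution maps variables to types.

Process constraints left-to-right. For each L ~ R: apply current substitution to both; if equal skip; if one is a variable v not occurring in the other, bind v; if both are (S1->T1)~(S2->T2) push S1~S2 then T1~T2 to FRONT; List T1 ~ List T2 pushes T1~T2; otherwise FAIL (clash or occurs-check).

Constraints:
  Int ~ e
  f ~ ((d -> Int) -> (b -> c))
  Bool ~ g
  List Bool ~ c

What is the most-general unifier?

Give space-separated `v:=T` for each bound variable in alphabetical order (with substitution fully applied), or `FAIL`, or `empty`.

step 1: unify Int ~ e  [subst: {-} | 3 pending]
  bind e := Int
step 2: unify f ~ ((d -> Int) -> (b -> c))  [subst: {e:=Int} | 2 pending]
  bind f := ((d -> Int) -> (b -> c))
step 3: unify Bool ~ g  [subst: {e:=Int, f:=((d -> Int) -> (b -> c))} | 1 pending]
  bind g := Bool
step 4: unify List Bool ~ c  [subst: {e:=Int, f:=((d -> Int) -> (b -> c)), g:=Bool} | 0 pending]
  bind c := List Bool

Answer: c:=List Bool e:=Int f:=((d -> Int) -> (b -> List Bool)) g:=Bool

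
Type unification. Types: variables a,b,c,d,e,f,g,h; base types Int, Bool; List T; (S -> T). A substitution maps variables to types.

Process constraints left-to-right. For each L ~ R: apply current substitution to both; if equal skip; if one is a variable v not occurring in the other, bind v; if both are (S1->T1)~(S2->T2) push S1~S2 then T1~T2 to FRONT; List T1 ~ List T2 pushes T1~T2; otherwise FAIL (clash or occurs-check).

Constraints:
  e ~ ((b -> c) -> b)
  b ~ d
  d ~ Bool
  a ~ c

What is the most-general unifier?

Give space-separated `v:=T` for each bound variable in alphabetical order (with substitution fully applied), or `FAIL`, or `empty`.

step 1: unify e ~ ((b -> c) -> b)  [subst: {-} | 3 pending]
  bind e := ((b -> c) -> b)
step 2: unify b ~ d  [subst: {e:=((b -> c) -> b)} | 2 pending]
  bind b := d
step 3: unify d ~ Bool  [subst: {e:=((b -> c) -> b), b:=d} | 1 pending]
  bind d := Bool
step 4: unify a ~ c  [subst: {e:=((b -> c) -> b), b:=d, d:=Bool} | 0 pending]
  bind a := c

Answer: a:=c b:=Bool d:=Bool e:=((Bool -> c) -> Bool)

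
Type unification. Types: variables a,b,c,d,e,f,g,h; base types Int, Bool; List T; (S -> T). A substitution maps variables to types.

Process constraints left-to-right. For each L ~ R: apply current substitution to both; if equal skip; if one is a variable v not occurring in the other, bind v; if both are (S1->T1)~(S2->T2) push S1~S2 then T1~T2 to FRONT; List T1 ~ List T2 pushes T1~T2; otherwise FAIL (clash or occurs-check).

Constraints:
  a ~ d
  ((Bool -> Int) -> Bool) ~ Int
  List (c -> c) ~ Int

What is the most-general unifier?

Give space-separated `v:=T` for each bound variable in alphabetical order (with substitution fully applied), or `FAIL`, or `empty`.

step 1: unify a ~ d  [subst: {-} | 2 pending]
  bind a := d
step 2: unify ((Bool -> Int) -> Bool) ~ Int  [subst: {a:=d} | 1 pending]
  clash: ((Bool -> Int) -> Bool) vs Int

Answer: FAIL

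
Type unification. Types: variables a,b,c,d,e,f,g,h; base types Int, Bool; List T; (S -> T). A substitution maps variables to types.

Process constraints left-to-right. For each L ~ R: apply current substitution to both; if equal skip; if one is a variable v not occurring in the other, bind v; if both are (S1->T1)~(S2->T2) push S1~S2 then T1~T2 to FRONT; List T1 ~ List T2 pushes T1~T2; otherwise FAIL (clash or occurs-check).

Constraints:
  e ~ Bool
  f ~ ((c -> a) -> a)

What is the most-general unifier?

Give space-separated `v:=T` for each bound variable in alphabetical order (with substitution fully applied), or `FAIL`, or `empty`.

step 1: unify e ~ Bool  [subst: {-} | 1 pending]
  bind e := Bool
step 2: unify f ~ ((c -> a) -> a)  [subst: {e:=Bool} | 0 pending]
  bind f := ((c -> a) -> a)

Answer: e:=Bool f:=((c -> a) -> a)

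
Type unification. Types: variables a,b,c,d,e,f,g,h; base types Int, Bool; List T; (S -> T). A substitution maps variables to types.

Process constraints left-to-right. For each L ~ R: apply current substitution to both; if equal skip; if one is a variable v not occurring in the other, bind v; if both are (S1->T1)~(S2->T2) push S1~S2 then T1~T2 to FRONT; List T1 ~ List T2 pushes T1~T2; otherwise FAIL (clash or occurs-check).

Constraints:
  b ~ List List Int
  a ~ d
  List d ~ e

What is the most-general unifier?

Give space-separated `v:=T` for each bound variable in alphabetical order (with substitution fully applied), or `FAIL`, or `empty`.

Answer: a:=d b:=List List Int e:=List d

Derivation:
step 1: unify b ~ List List Int  [subst: {-} | 2 pending]
  bind b := List List Int
step 2: unify a ~ d  [subst: {b:=List List Int} | 1 pending]
  bind a := d
step 3: unify List d ~ e  [subst: {b:=List List Int, a:=d} | 0 pending]
  bind e := List d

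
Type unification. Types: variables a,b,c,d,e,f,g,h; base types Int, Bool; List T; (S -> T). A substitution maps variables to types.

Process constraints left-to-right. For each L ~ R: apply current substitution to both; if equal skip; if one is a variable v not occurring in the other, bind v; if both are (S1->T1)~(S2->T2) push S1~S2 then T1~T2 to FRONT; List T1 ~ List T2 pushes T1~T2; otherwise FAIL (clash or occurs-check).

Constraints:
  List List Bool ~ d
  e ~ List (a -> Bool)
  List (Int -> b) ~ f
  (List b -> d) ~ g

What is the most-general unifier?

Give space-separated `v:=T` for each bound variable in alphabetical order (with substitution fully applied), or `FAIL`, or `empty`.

Answer: d:=List List Bool e:=List (a -> Bool) f:=List (Int -> b) g:=(List b -> List List Bool)

Derivation:
step 1: unify List List Bool ~ d  [subst: {-} | 3 pending]
  bind d := List List Bool
step 2: unify e ~ List (a -> Bool)  [subst: {d:=List List Bool} | 2 pending]
  bind e := List (a -> Bool)
step 3: unify List (Int -> b) ~ f  [subst: {d:=List List Bool, e:=List (a -> Bool)} | 1 pending]
  bind f := List (Int -> b)
step 4: unify (List b -> List List Bool) ~ g  [subst: {d:=List List Bool, e:=List (a -> Bool), f:=List (Int -> b)} | 0 pending]
  bind g := (List b -> List List Bool)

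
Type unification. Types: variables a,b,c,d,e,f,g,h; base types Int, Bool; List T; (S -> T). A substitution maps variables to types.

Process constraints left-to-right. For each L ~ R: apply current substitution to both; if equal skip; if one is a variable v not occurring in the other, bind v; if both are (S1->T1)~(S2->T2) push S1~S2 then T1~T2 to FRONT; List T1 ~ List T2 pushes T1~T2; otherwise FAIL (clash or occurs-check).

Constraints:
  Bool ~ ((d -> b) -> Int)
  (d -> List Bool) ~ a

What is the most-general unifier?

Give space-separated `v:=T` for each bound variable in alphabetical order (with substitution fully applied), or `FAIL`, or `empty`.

Answer: FAIL

Derivation:
step 1: unify Bool ~ ((d -> b) -> Int)  [subst: {-} | 1 pending]
  clash: Bool vs ((d -> b) -> Int)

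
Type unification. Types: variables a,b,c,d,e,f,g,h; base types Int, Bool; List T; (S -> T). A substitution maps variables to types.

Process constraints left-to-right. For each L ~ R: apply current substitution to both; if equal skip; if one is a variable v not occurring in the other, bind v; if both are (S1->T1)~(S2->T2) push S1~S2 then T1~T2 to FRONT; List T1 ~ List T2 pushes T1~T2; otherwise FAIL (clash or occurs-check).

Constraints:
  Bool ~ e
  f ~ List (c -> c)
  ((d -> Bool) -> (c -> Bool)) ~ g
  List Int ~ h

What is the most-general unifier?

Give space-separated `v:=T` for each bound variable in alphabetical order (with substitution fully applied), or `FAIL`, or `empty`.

Answer: e:=Bool f:=List (c -> c) g:=((d -> Bool) -> (c -> Bool)) h:=List Int

Derivation:
step 1: unify Bool ~ e  [subst: {-} | 3 pending]
  bind e := Bool
step 2: unify f ~ List (c -> c)  [subst: {e:=Bool} | 2 pending]
  bind f := List (c -> c)
step 3: unify ((d -> Bool) -> (c -> Bool)) ~ g  [subst: {e:=Bool, f:=List (c -> c)} | 1 pending]
  bind g := ((d -> Bool) -> (c -> Bool))
step 4: unify List Int ~ h  [subst: {e:=Bool, f:=List (c -> c), g:=((d -> Bool) -> (c -> Bool))} | 0 pending]
  bind h := List Int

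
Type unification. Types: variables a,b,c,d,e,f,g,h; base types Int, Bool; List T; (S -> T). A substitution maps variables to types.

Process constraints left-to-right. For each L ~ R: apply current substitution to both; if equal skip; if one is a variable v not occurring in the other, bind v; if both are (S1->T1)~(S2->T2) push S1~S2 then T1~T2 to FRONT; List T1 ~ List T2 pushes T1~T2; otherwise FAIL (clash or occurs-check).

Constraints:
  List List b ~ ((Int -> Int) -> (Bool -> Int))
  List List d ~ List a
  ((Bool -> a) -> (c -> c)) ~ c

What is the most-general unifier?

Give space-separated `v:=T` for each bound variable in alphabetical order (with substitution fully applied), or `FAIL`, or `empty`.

step 1: unify List List b ~ ((Int -> Int) -> (Bool -> Int))  [subst: {-} | 2 pending]
  clash: List List b vs ((Int -> Int) -> (Bool -> Int))

Answer: FAIL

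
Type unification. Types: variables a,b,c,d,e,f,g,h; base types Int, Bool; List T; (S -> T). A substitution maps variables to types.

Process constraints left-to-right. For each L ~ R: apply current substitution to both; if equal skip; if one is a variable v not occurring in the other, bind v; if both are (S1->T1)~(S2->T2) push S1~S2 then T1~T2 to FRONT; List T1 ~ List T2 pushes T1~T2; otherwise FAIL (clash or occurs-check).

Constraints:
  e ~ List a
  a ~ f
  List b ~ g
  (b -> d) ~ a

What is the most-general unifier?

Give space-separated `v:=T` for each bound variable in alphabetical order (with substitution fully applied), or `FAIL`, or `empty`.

step 1: unify e ~ List a  [subst: {-} | 3 pending]
  bind e := List a
step 2: unify a ~ f  [subst: {e:=List a} | 2 pending]
  bind a := f
step 3: unify List b ~ g  [subst: {e:=List a, a:=f} | 1 pending]
  bind g := List b
step 4: unify (b -> d) ~ f  [subst: {e:=List a, a:=f, g:=List b} | 0 pending]
  bind f := (b -> d)

Answer: a:=(b -> d) e:=List (b -> d) f:=(b -> d) g:=List b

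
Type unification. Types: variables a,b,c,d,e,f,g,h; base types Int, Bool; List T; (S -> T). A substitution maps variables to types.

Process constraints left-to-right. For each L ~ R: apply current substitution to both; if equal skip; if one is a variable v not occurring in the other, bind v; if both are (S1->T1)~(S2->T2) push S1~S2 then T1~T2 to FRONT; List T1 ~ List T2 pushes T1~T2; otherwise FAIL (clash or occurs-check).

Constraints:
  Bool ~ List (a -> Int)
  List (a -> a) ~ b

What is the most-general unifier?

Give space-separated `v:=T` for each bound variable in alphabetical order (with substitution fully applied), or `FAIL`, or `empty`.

step 1: unify Bool ~ List (a -> Int)  [subst: {-} | 1 pending]
  clash: Bool vs List (a -> Int)

Answer: FAIL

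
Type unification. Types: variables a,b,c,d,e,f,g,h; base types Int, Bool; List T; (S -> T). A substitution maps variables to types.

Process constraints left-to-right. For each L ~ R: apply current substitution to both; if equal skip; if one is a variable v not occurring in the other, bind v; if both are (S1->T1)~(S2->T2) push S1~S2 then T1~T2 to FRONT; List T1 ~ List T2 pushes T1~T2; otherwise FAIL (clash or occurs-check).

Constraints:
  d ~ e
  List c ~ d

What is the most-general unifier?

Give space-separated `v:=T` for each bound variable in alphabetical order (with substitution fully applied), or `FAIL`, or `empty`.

step 1: unify d ~ e  [subst: {-} | 1 pending]
  bind d := e
step 2: unify List c ~ e  [subst: {d:=e} | 0 pending]
  bind e := List c

Answer: d:=List c e:=List c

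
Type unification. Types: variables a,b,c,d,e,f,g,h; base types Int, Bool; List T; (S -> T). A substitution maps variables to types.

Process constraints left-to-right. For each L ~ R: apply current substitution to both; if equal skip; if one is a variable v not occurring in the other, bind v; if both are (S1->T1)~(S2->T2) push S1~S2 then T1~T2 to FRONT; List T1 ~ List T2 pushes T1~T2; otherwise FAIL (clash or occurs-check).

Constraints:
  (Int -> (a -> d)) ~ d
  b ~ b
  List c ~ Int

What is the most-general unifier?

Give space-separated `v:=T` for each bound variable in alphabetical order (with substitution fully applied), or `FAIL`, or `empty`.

Answer: FAIL

Derivation:
step 1: unify (Int -> (a -> d)) ~ d  [subst: {-} | 2 pending]
  occurs-check fail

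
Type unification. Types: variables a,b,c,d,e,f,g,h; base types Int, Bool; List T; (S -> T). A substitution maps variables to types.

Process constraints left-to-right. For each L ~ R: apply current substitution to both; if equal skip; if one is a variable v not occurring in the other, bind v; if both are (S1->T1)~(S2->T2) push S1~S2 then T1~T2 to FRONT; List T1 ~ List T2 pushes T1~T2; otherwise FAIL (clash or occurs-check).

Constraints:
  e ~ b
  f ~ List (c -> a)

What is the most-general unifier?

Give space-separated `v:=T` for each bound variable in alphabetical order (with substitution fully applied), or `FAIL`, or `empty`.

Answer: e:=b f:=List (c -> a)

Derivation:
step 1: unify e ~ b  [subst: {-} | 1 pending]
  bind e := b
step 2: unify f ~ List (c -> a)  [subst: {e:=b} | 0 pending]
  bind f := List (c -> a)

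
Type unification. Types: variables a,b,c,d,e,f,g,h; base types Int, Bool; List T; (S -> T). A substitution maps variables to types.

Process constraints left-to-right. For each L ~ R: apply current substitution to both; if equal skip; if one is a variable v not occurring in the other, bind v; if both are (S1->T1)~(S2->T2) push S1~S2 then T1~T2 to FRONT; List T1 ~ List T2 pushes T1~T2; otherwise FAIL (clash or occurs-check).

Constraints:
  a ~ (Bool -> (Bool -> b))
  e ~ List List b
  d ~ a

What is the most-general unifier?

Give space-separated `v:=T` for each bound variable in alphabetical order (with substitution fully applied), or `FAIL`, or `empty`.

step 1: unify a ~ (Bool -> (Bool -> b))  [subst: {-} | 2 pending]
  bind a := (Bool -> (Bool -> b))
step 2: unify e ~ List List b  [subst: {a:=(Bool -> (Bool -> b))} | 1 pending]
  bind e := List List b
step 3: unify d ~ (Bool -> (Bool -> b))  [subst: {a:=(Bool -> (Bool -> b)), e:=List List b} | 0 pending]
  bind d := (Bool -> (Bool -> b))

Answer: a:=(Bool -> (Bool -> b)) d:=(Bool -> (Bool -> b)) e:=List List b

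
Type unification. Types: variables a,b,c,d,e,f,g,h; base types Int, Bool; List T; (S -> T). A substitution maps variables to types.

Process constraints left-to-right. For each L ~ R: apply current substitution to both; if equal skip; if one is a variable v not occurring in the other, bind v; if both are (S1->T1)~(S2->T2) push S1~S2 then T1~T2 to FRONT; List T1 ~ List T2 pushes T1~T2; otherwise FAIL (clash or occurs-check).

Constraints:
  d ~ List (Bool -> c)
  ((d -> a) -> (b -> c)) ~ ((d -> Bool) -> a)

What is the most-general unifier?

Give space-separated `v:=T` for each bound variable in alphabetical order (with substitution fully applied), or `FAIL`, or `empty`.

step 1: unify d ~ List (Bool -> c)  [subst: {-} | 1 pending]
  bind d := List (Bool -> c)
step 2: unify ((List (Bool -> c) -> a) -> (b -> c)) ~ ((List (Bool -> c) -> Bool) -> a)  [subst: {d:=List (Bool -> c)} | 0 pending]
  -> decompose arrow: push (List (Bool -> c) -> a)~(List (Bool -> c) -> Bool), (b -> c)~a
step 3: unify (List (Bool -> c) -> a) ~ (List (Bool -> c) -> Bool)  [subst: {d:=List (Bool -> c)} | 1 pending]
  -> decompose arrow: push List (Bool -> c)~List (Bool -> c), a~Bool
step 4: unify List (Bool -> c) ~ List (Bool -> c)  [subst: {d:=List (Bool -> c)} | 2 pending]
  -> identical, skip
step 5: unify a ~ Bool  [subst: {d:=List (Bool -> c)} | 1 pending]
  bind a := Bool
step 6: unify (b -> c) ~ Bool  [subst: {d:=List (Bool -> c), a:=Bool} | 0 pending]
  clash: (b -> c) vs Bool

Answer: FAIL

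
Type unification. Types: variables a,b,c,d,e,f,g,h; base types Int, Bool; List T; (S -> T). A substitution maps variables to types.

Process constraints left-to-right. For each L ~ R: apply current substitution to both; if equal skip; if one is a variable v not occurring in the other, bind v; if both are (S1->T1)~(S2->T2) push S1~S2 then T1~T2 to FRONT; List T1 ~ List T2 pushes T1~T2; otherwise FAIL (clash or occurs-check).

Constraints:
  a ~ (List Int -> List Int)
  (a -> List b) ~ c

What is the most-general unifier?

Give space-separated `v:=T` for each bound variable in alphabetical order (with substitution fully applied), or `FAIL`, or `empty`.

step 1: unify a ~ (List Int -> List Int)  [subst: {-} | 1 pending]
  bind a := (List Int -> List Int)
step 2: unify ((List Int -> List Int) -> List b) ~ c  [subst: {a:=(List Int -> List Int)} | 0 pending]
  bind c := ((List Int -> List Int) -> List b)

Answer: a:=(List Int -> List Int) c:=((List Int -> List Int) -> List b)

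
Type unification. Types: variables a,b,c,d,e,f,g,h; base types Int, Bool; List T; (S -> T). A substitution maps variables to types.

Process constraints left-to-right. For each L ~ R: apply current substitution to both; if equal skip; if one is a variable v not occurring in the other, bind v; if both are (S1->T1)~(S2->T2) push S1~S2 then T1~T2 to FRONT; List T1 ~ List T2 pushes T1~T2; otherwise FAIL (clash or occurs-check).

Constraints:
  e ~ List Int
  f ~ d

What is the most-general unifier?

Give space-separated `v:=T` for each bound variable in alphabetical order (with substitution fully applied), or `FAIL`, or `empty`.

Answer: e:=List Int f:=d

Derivation:
step 1: unify e ~ List Int  [subst: {-} | 1 pending]
  bind e := List Int
step 2: unify f ~ d  [subst: {e:=List Int} | 0 pending]
  bind f := d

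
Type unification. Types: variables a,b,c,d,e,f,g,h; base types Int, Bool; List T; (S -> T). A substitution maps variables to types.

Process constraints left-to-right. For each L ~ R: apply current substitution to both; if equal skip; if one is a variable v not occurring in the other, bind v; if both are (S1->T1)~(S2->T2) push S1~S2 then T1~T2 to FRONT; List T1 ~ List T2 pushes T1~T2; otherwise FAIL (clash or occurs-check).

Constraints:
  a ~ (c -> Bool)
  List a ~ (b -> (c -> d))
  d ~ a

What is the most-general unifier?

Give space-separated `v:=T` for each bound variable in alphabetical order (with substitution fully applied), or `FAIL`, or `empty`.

Answer: FAIL

Derivation:
step 1: unify a ~ (c -> Bool)  [subst: {-} | 2 pending]
  bind a := (c -> Bool)
step 2: unify List (c -> Bool) ~ (b -> (c -> d))  [subst: {a:=(c -> Bool)} | 1 pending]
  clash: List (c -> Bool) vs (b -> (c -> d))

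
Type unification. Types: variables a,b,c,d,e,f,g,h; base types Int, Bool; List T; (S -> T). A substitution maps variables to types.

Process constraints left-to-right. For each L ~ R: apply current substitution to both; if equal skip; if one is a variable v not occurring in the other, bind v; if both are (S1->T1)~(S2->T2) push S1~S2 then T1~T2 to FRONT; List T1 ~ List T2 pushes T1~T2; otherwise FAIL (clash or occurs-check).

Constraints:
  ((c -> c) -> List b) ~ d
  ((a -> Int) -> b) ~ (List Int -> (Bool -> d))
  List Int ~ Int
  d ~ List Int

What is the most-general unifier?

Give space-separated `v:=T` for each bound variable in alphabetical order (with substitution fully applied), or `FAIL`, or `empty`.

step 1: unify ((c -> c) -> List b) ~ d  [subst: {-} | 3 pending]
  bind d := ((c -> c) -> List b)
step 2: unify ((a -> Int) -> b) ~ (List Int -> (Bool -> ((c -> c) -> List b)))  [subst: {d:=((c -> c) -> List b)} | 2 pending]
  -> decompose arrow: push (a -> Int)~List Int, b~(Bool -> ((c -> c) -> List b))
step 3: unify (a -> Int) ~ List Int  [subst: {d:=((c -> c) -> List b)} | 3 pending]
  clash: (a -> Int) vs List Int

Answer: FAIL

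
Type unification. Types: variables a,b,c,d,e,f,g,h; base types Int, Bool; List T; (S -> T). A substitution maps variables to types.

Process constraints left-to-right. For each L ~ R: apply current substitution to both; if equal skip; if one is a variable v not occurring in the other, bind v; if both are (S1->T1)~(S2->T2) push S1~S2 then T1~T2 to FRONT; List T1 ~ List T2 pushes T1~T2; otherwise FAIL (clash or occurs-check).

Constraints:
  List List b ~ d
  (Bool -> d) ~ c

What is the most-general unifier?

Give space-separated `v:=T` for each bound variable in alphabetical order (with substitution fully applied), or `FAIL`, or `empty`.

step 1: unify List List b ~ d  [subst: {-} | 1 pending]
  bind d := List List b
step 2: unify (Bool -> List List b) ~ c  [subst: {d:=List List b} | 0 pending]
  bind c := (Bool -> List List b)

Answer: c:=(Bool -> List List b) d:=List List b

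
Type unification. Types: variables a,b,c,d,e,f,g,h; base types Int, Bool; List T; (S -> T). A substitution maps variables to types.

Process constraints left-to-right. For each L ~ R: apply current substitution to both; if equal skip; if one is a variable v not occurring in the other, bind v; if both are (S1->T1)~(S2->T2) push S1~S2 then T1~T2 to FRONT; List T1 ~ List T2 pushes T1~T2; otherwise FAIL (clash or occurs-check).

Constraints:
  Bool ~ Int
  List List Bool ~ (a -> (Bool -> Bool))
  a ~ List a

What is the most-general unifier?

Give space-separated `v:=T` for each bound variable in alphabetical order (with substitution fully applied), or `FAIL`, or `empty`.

step 1: unify Bool ~ Int  [subst: {-} | 2 pending]
  clash: Bool vs Int

Answer: FAIL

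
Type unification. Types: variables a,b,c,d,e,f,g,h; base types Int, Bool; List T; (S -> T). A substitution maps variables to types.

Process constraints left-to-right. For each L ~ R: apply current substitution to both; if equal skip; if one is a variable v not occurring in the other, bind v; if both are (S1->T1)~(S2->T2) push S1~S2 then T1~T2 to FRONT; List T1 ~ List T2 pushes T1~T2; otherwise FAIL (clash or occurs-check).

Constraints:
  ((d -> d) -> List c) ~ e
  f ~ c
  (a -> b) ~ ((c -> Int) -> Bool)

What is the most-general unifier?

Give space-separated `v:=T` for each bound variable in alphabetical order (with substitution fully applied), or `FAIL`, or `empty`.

Answer: a:=(c -> Int) b:=Bool e:=((d -> d) -> List c) f:=c

Derivation:
step 1: unify ((d -> d) -> List c) ~ e  [subst: {-} | 2 pending]
  bind e := ((d -> d) -> List c)
step 2: unify f ~ c  [subst: {e:=((d -> d) -> List c)} | 1 pending]
  bind f := c
step 3: unify (a -> b) ~ ((c -> Int) -> Bool)  [subst: {e:=((d -> d) -> List c), f:=c} | 0 pending]
  -> decompose arrow: push a~(c -> Int), b~Bool
step 4: unify a ~ (c -> Int)  [subst: {e:=((d -> d) -> List c), f:=c} | 1 pending]
  bind a := (c -> Int)
step 5: unify b ~ Bool  [subst: {e:=((d -> d) -> List c), f:=c, a:=(c -> Int)} | 0 pending]
  bind b := Bool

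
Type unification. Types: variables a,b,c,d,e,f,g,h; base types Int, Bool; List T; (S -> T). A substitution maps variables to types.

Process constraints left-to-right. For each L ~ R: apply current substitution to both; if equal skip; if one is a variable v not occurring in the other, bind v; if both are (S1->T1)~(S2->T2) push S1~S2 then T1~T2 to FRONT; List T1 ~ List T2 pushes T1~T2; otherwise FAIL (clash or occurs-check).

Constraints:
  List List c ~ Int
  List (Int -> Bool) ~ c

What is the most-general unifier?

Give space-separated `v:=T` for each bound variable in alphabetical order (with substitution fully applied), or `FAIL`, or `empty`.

step 1: unify List List c ~ Int  [subst: {-} | 1 pending]
  clash: List List c vs Int

Answer: FAIL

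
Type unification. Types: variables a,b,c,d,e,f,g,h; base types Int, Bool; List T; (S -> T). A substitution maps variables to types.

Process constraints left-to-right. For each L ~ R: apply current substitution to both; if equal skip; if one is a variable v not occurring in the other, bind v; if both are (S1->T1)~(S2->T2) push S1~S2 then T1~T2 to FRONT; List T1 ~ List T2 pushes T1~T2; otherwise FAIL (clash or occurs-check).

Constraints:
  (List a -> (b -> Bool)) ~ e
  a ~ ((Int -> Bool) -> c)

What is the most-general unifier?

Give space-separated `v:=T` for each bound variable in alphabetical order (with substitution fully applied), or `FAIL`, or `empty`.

step 1: unify (List a -> (b -> Bool)) ~ e  [subst: {-} | 1 pending]
  bind e := (List a -> (b -> Bool))
step 2: unify a ~ ((Int -> Bool) -> c)  [subst: {e:=(List a -> (b -> Bool))} | 0 pending]
  bind a := ((Int -> Bool) -> c)

Answer: a:=((Int -> Bool) -> c) e:=(List ((Int -> Bool) -> c) -> (b -> Bool))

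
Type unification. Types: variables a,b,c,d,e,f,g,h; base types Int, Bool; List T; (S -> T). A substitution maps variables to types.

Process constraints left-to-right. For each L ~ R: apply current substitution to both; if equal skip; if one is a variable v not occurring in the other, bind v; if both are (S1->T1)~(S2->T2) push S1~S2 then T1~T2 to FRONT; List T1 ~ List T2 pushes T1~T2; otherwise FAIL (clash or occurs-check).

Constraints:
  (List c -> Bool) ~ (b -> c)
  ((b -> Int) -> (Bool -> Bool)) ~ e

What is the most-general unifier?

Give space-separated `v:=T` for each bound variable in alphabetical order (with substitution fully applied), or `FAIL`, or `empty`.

step 1: unify (List c -> Bool) ~ (b -> c)  [subst: {-} | 1 pending]
  -> decompose arrow: push List c~b, Bool~c
step 2: unify List c ~ b  [subst: {-} | 2 pending]
  bind b := List c
step 3: unify Bool ~ c  [subst: {b:=List c} | 1 pending]
  bind c := Bool
step 4: unify ((List Bool -> Int) -> (Bool -> Bool)) ~ e  [subst: {b:=List c, c:=Bool} | 0 pending]
  bind e := ((List Bool -> Int) -> (Bool -> Bool))

Answer: b:=List Bool c:=Bool e:=((List Bool -> Int) -> (Bool -> Bool))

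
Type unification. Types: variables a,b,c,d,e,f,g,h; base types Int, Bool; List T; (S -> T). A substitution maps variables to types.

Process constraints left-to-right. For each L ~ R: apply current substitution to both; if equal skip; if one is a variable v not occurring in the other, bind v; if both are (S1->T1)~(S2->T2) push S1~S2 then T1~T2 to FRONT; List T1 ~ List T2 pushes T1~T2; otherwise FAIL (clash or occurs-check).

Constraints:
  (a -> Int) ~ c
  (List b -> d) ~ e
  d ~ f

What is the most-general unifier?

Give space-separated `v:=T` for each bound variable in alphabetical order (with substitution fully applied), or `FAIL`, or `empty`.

Answer: c:=(a -> Int) d:=f e:=(List b -> f)

Derivation:
step 1: unify (a -> Int) ~ c  [subst: {-} | 2 pending]
  bind c := (a -> Int)
step 2: unify (List b -> d) ~ e  [subst: {c:=(a -> Int)} | 1 pending]
  bind e := (List b -> d)
step 3: unify d ~ f  [subst: {c:=(a -> Int), e:=(List b -> d)} | 0 pending]
  bind d := f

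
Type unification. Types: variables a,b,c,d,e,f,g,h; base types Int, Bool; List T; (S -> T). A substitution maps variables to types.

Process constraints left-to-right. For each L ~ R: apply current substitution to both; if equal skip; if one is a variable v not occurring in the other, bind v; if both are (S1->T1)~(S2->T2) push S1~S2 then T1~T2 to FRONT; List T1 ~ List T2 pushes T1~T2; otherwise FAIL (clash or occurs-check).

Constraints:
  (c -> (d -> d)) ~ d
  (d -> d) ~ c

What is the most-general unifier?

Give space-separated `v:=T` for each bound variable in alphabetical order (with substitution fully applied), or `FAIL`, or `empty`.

Answer: FAIL

Derivation:
step 1: unify (c -> (d -> d)) ~ d  [subst: {-} | 1 pending]
  occurs-check fail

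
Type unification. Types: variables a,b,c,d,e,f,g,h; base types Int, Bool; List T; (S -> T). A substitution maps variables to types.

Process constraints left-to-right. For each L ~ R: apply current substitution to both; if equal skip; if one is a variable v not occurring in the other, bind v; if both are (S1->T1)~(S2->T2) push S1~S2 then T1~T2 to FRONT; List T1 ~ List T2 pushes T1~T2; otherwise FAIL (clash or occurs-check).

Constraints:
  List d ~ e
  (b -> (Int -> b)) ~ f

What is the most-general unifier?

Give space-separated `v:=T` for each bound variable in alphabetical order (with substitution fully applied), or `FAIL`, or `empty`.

step 1: unify List d ~ e  [subst: {-} | 1 pending]
  bind e := List d
step 2: unify (b -> (Int -> b)) ~ f  [subst: {e:=List d} | 0 pending]
  bind f := (b -> (Int -> b))

Answer: e:=List d f:=(b -> (Int -> b))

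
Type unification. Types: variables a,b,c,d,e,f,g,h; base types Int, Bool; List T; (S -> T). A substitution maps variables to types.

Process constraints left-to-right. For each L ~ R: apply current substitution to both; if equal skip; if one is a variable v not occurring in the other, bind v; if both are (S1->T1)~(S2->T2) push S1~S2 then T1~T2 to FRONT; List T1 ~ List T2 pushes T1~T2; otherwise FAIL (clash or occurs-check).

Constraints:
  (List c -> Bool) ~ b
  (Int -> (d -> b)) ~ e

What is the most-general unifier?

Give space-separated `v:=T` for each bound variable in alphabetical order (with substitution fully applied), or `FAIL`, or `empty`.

Answer: b:=(List c -> Bool) e:=(Int -> (d -> (List c -> Bool)))

Derivation:
step 1: unify (List c -> Bool) ~ b  [subst: {-} | 1 pending]
  bind b := (List c -> Bool)
step 2: unify (Int -> (d -> (List c -> Bool))) ~ e  [subst: {b:=(List c -> Bool)} | 0 pending]
  bind e := (Int -> (d -> (List c -> Bool)))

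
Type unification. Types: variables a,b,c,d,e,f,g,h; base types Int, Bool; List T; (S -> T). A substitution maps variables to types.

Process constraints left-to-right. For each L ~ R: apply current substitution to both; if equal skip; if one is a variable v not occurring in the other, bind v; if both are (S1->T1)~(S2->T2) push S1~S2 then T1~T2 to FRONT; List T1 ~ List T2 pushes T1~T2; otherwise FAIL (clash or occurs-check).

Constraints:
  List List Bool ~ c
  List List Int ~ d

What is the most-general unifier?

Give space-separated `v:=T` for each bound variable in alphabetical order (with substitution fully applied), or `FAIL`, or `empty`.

Answer: c:=List List Bool d:=List List Int

Derivation:
step 1: unify List List Bool ~ c  [subst: {-} | 1 pending]
  bind c := List List Bool
step 2: unify List List Int ~ d  [subst: {c:=List List Bool} | 0 pending]
  bind d := List List Int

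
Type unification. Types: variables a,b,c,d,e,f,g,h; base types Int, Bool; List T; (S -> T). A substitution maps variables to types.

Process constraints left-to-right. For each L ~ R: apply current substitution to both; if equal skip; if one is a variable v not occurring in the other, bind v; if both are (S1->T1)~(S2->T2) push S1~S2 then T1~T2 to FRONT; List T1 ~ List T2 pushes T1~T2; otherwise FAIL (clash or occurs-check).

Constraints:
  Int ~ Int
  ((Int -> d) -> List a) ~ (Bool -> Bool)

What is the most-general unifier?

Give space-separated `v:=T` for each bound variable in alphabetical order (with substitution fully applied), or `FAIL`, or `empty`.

Answer: FAIL

Derivation:
step 1: unify Int ~ Int  [subst: {-} | 1 pending]
  -> identical, skip
step 2: unify ((Int -> d) -> List a) ~ (Bool -> Bool)  [subst: {-} | 0 pending]
  -> decompose arrow: push (Int -> d)~Bool, List a~Bool
step 3: unify (Int -> d) ~ Bool  [subst: {-} | 1 pending]
  clash: (Int -> d) vs Bool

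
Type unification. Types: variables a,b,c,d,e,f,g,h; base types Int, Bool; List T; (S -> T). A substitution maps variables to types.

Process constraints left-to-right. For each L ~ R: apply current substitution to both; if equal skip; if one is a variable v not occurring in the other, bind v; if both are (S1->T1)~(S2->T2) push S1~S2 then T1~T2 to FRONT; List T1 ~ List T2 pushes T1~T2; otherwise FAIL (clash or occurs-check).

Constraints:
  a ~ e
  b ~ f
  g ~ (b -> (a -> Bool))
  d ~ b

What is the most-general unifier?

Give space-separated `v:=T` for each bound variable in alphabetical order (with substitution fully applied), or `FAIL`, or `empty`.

step 1: unify a ~ e  [subst: {-} | 3 pending]
  bind a := e
step 2: unify b ~ f  [subst: {a:=e} | 2 pending]
  bind b := f
step 3: unify g ~ (f -> (e -> Bool))  [subst: {a:=e, b:=f} | 1 pending]
  bind g := (f -> (e -> Bool))
step 4: unify d ~ f  [subst: {a:=e, b:=f, g:=(f -> (e -> Bool))} | 0 pending]
  bind d := f

Answer: a:=e b:=f d:=f g:=(f -> (e -> Bool))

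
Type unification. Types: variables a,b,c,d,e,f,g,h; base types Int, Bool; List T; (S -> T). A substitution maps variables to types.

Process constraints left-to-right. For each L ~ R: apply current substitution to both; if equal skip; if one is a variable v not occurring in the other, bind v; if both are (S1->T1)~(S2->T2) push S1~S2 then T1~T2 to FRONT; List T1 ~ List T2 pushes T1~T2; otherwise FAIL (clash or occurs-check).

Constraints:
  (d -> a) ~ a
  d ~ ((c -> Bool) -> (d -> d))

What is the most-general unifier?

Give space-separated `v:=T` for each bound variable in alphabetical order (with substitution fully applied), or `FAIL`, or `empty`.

step 1: unify (d -> a) ~ a  [subst: {-} | 1 pending]
  occurs-check fail

Answer: FAIL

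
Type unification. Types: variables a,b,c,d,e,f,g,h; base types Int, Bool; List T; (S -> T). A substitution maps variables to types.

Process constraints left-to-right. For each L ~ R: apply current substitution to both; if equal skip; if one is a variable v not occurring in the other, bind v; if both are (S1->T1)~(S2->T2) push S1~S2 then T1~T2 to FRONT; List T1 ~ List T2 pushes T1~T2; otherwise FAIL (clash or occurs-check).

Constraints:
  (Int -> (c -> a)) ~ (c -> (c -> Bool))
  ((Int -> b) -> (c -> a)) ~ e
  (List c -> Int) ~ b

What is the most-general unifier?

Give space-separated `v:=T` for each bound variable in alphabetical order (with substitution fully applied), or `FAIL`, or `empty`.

Answer: a:=Bool b:=(List Int -> Int) c:=Int e:=((Int -> (List Int -> Int)) -> (Int -> Bool))

Derivation:
step 1: unify (Int -> (c -> a)) ~ (c -> (c -> Bool))  [subst: {-} | 2 pending]
  -> decompose arrow: push Int~c, (c -> a)~(c -> Bool)
step 2: unify Int ~ c  [subst: {-} | 3 pending]
  bind c := Int
step 3: unify (Int -> a) ~ (Int -> Bool)  [subst: {c:=Int} | 2 pending]
  -> decompose arrow: push Int~Int, a~Bool
step 4: unify Int ~ Int  [subst: {c:=Int} | 3 pending]
  -> identical, skip
step 5: unify a ~ Bool  [subst: {c:=Int} | 2 pending]
  bind a := Bool
step 6: unify ((Int -> b) -> (Int -> Bool)) ~ e  [subst: {c:=Int, a:=Bool} | 1 pending]
  bind e := ((Int -> b) -> (Int -> Bool))
step 7: unify (List Int -> Int) ~ b  [subst: {c:=Int, a:=Bool, e:=((Int -> b) -> (Int -> Bool))} | 0 pending]
  bind b := (List Int -> Int)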